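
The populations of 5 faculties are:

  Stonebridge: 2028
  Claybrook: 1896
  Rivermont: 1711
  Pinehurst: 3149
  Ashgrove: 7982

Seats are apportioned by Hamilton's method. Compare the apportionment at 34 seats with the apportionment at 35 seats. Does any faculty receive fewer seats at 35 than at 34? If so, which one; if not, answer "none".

At 34 seats: Stonebridge 4, Claybrook 4, Rivermont 4, Pinehurst 6, Ashgrove 16.
At 35 seats: Stonebridge 4, Claybrook 4, Rivermont 3, Pinehurst 7, Ashgrove 17.
Rivermont drops from 4 to 3.

Rivermont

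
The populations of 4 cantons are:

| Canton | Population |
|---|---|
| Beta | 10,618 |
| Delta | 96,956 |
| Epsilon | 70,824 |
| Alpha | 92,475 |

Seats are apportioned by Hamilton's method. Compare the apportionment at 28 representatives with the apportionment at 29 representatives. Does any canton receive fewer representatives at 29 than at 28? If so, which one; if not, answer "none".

none

At 28 seats: Beta 1, Delta 10, Epsilon 7, Alpha 10.
At 29 seats: Beta 1, Delta 10, Epsilon 8, Alpha 10.
No canton's allocation decreased.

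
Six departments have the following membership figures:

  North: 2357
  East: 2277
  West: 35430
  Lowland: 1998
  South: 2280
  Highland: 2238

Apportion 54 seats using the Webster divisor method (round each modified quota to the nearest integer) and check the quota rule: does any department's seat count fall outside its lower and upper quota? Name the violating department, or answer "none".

West

Standard quotas: North 2.732, East 2.640, West 41.074, Lowland 2.316, South 2.643, Highland 2.595.
Webster allocation: North 3, East 3, West 40, Lowland 2, South 3, Highland 3.
West has quota 41.074 (lower 41, upper 42) but receives 40 — outside the quota interval.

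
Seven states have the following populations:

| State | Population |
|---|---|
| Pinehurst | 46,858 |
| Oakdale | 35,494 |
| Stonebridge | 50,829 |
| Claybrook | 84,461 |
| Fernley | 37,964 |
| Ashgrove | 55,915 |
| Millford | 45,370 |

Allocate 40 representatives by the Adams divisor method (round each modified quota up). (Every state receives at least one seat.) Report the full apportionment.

Pinehurst=5, Oakdale=4, Stonebridge=6, Claybrook=9, Fernley=5, Ashgrove=6, Millford=5

Standard divisor 356891/40 ≈ 8922.275; standard quotas: Pinehurst 5.252, Oakdale 3.978, Stonebridge 5.697, Claybrook 9.466, Fernley 4.255, Ashgrove 6.267, Millford 5.085.
Rounding up gives 6, 4, 6, 10, 5, 7, 6 = 44 seats, so the divisor must be adjusted.
With modified divisor 9440: modified quotas Pinehurst 4.964, Oakdale 3.760, Stonebridge 5.384, Claybrook 8.947, Fernley 4.022, Ashgrove 5.923, Millford 4.806.
Rounding up: Pinehurst 5, Oakdale 4, Stonebridge 6, Claybrook 9, Fernley 5, Ashgrove 6, Millford 5 (total 40).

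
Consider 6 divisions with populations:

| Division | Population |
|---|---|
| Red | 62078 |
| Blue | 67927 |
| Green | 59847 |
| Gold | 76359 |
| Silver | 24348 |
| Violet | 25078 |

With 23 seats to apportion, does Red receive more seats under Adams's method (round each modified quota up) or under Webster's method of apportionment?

Adams: Red 5, Blue 5, Green 4, Gold 5, Silver 2, Violet 2.
Webster: Red 4, Blue 5, Green 4, Gold 6, Silver 2, Violet 2.
Red gets 5 under Adams and 4 under Webster.

Adams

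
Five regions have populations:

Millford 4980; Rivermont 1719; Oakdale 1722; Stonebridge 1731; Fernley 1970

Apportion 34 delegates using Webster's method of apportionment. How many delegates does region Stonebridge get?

Standard divisor 12122/34 ≈ 356.529; standard quotas: Millford 13.968, Rivermont 4.821, Oakdale 4.830, Stonebridge 4.855, Fernley 5.525.
Rounding to the nearest integer gives 14, 5, 5, 5, 6 = 35 seats, so the divisor must be adjusted.
With modified divisor 360: modified quotas Millford 13.833, Rivermont 4.775, Oakdale 4.783, Stonebridge 4.808, Fernley 5.472.
Rounding to the nearest integer: Millford 14, Rivermont 5, Oakdale 5, Stonebridge 5, Fernley 5 (total 34).
Stonebridge receives 5.

5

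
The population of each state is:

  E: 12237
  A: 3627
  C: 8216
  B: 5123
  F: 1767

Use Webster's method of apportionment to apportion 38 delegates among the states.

Standard divisor 30970/38 ≈ 815; standard quotas: E 15.015, A 4.450, C 10.081, B 6.286, F 2.168.
Rounding to the nearest integer gives 15, 4, 10, 6, 2 = 37 seats, so the divisor must be adjusted.
With modified divisor 800: modified quotas E 15.296, A 4.534, C 10.270, B 6.404, F 2.209.
Rounding to the nearest integer: E 15, A 5, C 10, B 6, F 2 (total 38).

E 15; A 5; C 10; B 6; F 2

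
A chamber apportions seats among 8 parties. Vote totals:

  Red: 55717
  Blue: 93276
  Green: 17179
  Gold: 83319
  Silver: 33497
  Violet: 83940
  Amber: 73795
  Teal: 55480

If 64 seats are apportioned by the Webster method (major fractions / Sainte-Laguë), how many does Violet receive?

Standard divisor 496203/64 ≈ 7753.172; standard quotas: Red 7.186, Blue 12.031, Green 2.216, Gold 10.746, Silver 4.320, Violet 10.827, Amber 9.518, Teal 7.156.
Rounding to the nearest integer gives Red 7, Blue 12, Green 2, Gold 11, Silver 4, Violet 11, Amber 10, Teal 7 — total 64, matching the house size, so no adjustment is needed.
Violet receives 11.

11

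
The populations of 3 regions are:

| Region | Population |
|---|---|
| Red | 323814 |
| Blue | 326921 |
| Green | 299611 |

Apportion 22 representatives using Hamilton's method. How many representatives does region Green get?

7

Total 950346; standard divisor 950346/22 ≈ 43197.545.
Standard quotas: Red 7.4961, Blue 7.5680, Green 6.9358.
Lower quotas: Red 7, Blue 7, Green 6 (sum 20, leaving 2 seats).
Remainders in descending order: Green 0.9358, Blue 0.5680, Red 0.4961.
The surplus seats go to Green, Blue.
Green receives 7.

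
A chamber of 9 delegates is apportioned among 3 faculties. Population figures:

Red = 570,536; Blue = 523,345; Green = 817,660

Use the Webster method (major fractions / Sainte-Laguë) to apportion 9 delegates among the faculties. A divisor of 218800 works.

Red: 3, Blue: 2, Green: 4

With modified divisor 218800: modified quotas Red 2.608, Blue 2.392, Green 3.737.
Rounding to the nearest integer: Red 3, Blue 2, Green 4 (total 9).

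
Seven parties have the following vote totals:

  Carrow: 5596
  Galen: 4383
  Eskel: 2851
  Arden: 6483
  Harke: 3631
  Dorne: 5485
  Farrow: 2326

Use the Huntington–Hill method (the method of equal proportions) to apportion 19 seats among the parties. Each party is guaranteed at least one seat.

Carrow 3; Galen 3; Eskel 2; Arden 4; Harke 2; Dorne 3; Farrow 2

With divisor 1630: modified quotas Carrow 3.433, Galen 2.689, Eskel 1.749, Arden 3.977, Harke 2.228, Dorne 3.365, Farrow 1.427.
Geometric-mean thresholds: Carrow √(3·4)=3.464, Galen √(2·3)=2.449, Eskel √(1·2)=1.414, Arden √(3·4)=3.464, Harke √(2·3)=2.449, Dorne √(3·4)=3.464, Farrow √(1·2)=1.414.
Each quota rounded against its threshold gives Carrow 3, Galen 3, Eskel 2, Arden 4, Harke 2, Dorne 3, Farrow 2 (total 19).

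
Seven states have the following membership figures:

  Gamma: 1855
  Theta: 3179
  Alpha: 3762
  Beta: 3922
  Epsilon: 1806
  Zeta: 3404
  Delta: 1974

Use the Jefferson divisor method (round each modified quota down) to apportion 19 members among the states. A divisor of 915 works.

With modified divisor 915: modified quotas Gamma 2.027, Theta 3.474, Alpha 4.111, Beta 4.286, Epsilon 1.974, Zeta 3.720, Delta 2.157.
Rounding down: Gamma 2, Theta 3, Alpha 4, Beta 4, Epsilon 1, Zeta 3, Delta 2 (total 19).

Gamma=2; Theta=3; Alpha=4; Beta=4; Epsilon=1; Zeta=3; Delta=2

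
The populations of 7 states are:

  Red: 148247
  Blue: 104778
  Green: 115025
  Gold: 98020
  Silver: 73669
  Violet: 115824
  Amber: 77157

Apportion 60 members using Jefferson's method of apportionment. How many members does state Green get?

9

Standard divisor 732720/60 ≈ 12212; standard quotas: Red 12.139, Blue 8.580, Green 9.419, Gold 8.027, Silver 6.033, Violet 9.484, Amber 6.318.
Rounding down gives 12, 8, 9, 8, 6, 9, 6 = 58 seats, so the divisor must be adjusted.
With modified divisor 11540: modified quotas Red 12.846, Blue 9.080, Green 9.968, Gold 8.494, Silver 6.384, Violet 10.037, Amber 6.686.
Rounding down: Red 12, Blue 9, Green 9, Gold 8, Silver 6, Violet 10, Amber 6 (total 60).
Green receives 9.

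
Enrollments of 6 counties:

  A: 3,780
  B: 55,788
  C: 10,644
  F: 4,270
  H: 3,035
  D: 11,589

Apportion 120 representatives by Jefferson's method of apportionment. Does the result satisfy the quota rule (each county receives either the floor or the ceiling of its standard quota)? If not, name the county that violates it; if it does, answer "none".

B

Standard quotas: A 5.091, B 75.130, C 14.334, F 5.750, H 4.087, D 15.607.
Jefferson allocation: A 5, B 77, C 14, F 5, H 4, D 15.
B has quota 75.130 (lower 75, upper 76) but receives 77 — outside the quota interval.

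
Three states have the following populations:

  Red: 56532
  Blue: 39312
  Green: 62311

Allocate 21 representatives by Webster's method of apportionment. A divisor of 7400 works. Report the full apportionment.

Red: 8; Blue: 5; Green: 8

With modified divisor 7400: modified quotas Red 7.639, Blue 5.312, Green 8.420.
Rounding to the nearest integer: Red 8, Blue 5, Green 8 (total 21).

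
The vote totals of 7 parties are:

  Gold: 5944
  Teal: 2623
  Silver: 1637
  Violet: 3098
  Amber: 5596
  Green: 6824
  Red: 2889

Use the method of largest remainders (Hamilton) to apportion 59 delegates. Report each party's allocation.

Gold: 12, Teal: 6, Silver: 3, Violet: 6, Amber: 12, Green: 14, Red: 6

Standard divisor: 28611 ÷ 59 ≈ 484.932.
Standard quotas: Gold 12.2574, Teal 5.4090, Silver 3.3757, Violet 6.3885, Amber 11.5398, Green 14.0721, Red 5.9575.
Lower quotas: Gold 12, Teal 5, Silver 3, Violet 6, Amber 11, Green 14, Red 5 (sum 56, leaving 3 seats).
Remainders in descending order: Red 0.9575, Amber 0.5398, Teal 0.4090, Violet 0.3885, Silver 0.3757, Gold 0.2574, Green 0.0721.
The surplus seats go to Red, Amber, Teal.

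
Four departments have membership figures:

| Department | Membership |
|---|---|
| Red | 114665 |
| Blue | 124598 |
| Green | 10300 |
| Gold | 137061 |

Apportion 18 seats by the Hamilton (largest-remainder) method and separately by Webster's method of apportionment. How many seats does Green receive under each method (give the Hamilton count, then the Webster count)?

1 and 0

Hamilton: Red 5, Blue 6, Green 1, Gold 6.
Webster: Red 5, Blue 6, Green 0, Gold 7.
Green gets 1 under Hamilton and 0 under Webster.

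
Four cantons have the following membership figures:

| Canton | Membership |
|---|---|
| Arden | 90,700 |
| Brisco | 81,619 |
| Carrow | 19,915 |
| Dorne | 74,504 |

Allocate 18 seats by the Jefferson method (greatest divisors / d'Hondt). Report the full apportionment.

Arden 6; Brisco 6; Carrow 1; Dorne 5

Standard divisor 266738/18 ≈ 14818.778; standard quotas: Arden 6.121, Brisco 5.508, Carrow 1.344, Dorne 5.028.
Rounding down gives 6, 5, 1, 5 = 17 seats, so the divisor must be adjusted.
With modified divisor 13300: modified quotas Arden 6.820, Brisco 6.137, Carrow 1.497, Dorne 5.602.
Rounding down: Arden 6, Brisco 6, Carrow 1, Dorne 5 (total 18).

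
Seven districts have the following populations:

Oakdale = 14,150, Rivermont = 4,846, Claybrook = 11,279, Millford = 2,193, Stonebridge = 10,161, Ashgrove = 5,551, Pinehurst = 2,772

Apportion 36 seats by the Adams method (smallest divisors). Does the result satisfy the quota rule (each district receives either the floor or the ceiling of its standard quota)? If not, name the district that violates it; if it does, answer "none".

none

Standard quotas: Oakdale 9.998, Rivermont 3.424, Claybrook 7.969, Millford 1.549, Stonebridge 7.179, Ashgrove 3.922, Pinehurst 1.959.
Adams allocation: Oakdale 9, Rivermont 4, Claybrook 8, Millford 2, Stonebridge 7, Ashgrove 4, Pinehurst 2.
Every allocation lies between the lower and upper quota.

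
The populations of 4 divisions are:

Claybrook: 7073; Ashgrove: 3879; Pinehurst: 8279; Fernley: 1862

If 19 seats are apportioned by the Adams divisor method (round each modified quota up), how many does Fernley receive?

2

Standard divisor 21093/19 ≈ 1110.158; standard quotas: Claybrook 6.371, Ashgrove 3.494, Pinehurst 7.457, Fernley 1.677.
Rounding up gives 7, 4, 8, 2 = 21 seats, so the divisor must be adjusted.
With modified divisor 1200: modified quotas Claybrook 5.894, Ashgrove 3.232, Pinehurst 6.899, Fernley 1.552.
Rounding up: Claybrook 6, Ashgrove 4, Pinehurst 7, Fernley 2 (total 19).
Fernley receives 2.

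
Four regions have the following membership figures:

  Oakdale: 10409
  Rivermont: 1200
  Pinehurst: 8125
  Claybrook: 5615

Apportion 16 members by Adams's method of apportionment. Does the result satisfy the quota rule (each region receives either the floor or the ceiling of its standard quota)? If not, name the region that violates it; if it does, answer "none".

Standard quotas: Oakdale 6.570, Rivermont 0.757, Pinehurst 5.128, Claybrook 3.544.
Adams allocation: Oakdale 6, Rivermont 1, Pinehurst 5, Claybrook 4.
Every allocation lies between the lower and upper quota.

none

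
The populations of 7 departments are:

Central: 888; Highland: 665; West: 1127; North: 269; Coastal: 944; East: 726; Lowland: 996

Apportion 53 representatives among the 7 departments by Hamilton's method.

Standard divisor: 5615 ÷ 53 ≈ 105.943.
Standard quotas: Central 8.382, Highland 6.277, West 10.638, North 2.539, Coastal 8.910, East 6.853, Lowland 9.401.
Lower quotas: Central 8, Highland 6, West 10, North 2, Coastal 8, East 6, Lowland 9 (sum 49, leaving 4 seats).
Remainders in descending order: Coastal 0.910, East 0.853, West 0.638, North 0.539, Lowland 0.401, Central 0.382, Highland 0.277.
Largest remainders: Coastal, East, West, North receive the extra seats.

Central 8, Highland 6, West 11, North 3, Coastal 9, East 7, Lowland 9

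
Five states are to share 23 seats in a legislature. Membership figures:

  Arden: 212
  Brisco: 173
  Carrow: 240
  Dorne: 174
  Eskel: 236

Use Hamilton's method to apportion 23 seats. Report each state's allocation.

Arden 5; Brisco 4; Carrow 5; Dorne 4; Eskel 5

The standard divisor is 1035/23 = 45.
Standard quotas: Arden 4.711, Brisco 3.844, Carrow 5.333, Dorne 3.867, Eskel 5.244.
Lower quotas: Arden 4, Brisco 3, Carrow 5, Dorne 3, Eskel 5 (sum 20, leaving 3 seats).
Remainders in descending order: Dorne 0.867, Brisco 0.844, Arden 0.711, Carrow 0.333, Eskel 0.244.
Largest remainders: Dorne, Brisco, Arden receive the extra seats.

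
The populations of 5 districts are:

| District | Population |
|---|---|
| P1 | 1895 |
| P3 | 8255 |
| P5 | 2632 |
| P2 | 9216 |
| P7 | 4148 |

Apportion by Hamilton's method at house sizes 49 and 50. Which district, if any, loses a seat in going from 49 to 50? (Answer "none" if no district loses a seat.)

P1

At 49 seats: P1 4, P3 15, P5 5, P2 17, P7 8.
At 50 seats: P1 3, P3 16, P5 5, P2 18, P7 8.
P1 drops from 4 to 3.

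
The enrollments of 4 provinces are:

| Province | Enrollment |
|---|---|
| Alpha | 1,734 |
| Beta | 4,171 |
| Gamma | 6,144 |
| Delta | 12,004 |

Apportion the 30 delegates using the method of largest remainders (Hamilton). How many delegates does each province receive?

Total 24053; standard divisor 24053/30 ≈ 801.767.
Standard quotas: Alpha 2.1627, Beta 5.2023, Gamma 7.6631, Delta 14.9719.
Lower quotas: Alpha 2, Beta 5, Gamma 7, Delta 14 (sum 28, leaving 2 seats).
Remainders in descending order: Delta 0.9719, Gamma 0.6631, Beta 0.2023, Alpha 0.1627.
The surplus seats go to Delta, Gamma.

Alpha=2; Beta=5; Gamma=8; Delta=15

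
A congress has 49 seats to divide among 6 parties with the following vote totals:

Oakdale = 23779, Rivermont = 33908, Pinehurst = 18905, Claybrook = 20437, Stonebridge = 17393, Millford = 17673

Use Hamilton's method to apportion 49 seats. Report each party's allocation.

Total 132095; standard divisor 132095/49 ≈ 2695.816.
Standard quotas: Oakdale 8.8207, Rivermont 12.5780, Pinehurst 7.0127, Claybrook 7.5810, Stonebridge 6.4518, Millford 6.5557.
Lower quotas: Oakdale 8, Rivermont 12, Pinehurst 7, Claybrook 7, Stonebridge 6, Millford 6 (sum 46, leaving 3 seats).
Remainders in descending order: Oakdale 0.8207, Claybrook 0.5810, Rivermont 0.5780, Millford 0.5557, Stonebridge 0.4518, Pinehurst 0.0127.
Largest remainders: Oakdale, Claybrook, Rivermont receive the extra seats.

Oakdale 9; Rivermont 13; Pinehurst 7; Claybrook 8; Stonebridge 6; Millford 6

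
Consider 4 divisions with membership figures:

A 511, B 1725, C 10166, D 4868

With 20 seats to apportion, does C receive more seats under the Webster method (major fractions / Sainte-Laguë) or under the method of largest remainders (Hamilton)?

Webster: A 1, B 2, C 11, D 6.
Hamilton: A 0, B 2, C 12, D 6.
C gets 11 under Webster and 12 under Hamilton.

Hamilton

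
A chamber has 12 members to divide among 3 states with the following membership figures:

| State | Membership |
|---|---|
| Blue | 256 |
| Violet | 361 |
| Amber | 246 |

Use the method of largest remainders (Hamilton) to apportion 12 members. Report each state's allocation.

The standard divisor is 863/12 ≈ 71.917.
Standard quotas: Blue 3.560, Violet 5.020, Amber 3.421.
Lower quotas: Blue 3, Violet 5, Amber 3 (sum 11, leaving 1 seat).
Remainders in descending order: Blue 0.560, Amber 0.421, Violet 0.020.
The surplus seat goes to Blue.

Blue: 4; Violet: 5; Amber: 3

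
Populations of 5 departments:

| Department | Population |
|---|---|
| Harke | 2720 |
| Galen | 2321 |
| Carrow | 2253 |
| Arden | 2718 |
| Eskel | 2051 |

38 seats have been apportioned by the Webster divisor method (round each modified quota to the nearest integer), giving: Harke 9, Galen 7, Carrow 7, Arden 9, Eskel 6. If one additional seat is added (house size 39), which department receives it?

Eskel

Priority for the next seat is population ÷ (current seats + 0.5).
Priorities: Harke 286.316, Galen 309.467, Carrow 300.400, Arden 286.105, Eskel 315.538.
Highest priority: Eskel.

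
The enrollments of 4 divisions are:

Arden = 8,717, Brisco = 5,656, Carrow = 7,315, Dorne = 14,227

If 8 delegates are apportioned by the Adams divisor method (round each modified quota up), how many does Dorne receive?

3

Standard divisor 35915/8 ≈ 4489.375; standard quotas: Arden 1.942, Brisco 1.260, Carrow 1.629, Dorne 3.169.
Rounding up gives 2, 2, 2, 4 = 10 seats, so the divisor must be adjusted.
With modified divisor 6400: modified quotas Arden 1.362, Brisco 0.884, Carrow 1.143, Dorne 2.223.
Rounding up: Arden 2, Brisco 1, Carrow 2, Dorne 3 (total 8).
Dorne receives 3.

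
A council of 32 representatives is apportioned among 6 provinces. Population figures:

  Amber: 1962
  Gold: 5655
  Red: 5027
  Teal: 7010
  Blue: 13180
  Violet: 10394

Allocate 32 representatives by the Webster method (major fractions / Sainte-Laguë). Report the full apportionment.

Standard divisor 43228/32 ≈ 1350.875; standard quotas: Amber 1.452, Gold 4.186, Red 3.721, Teal 5.189, Blue 9.757, Violet 7.694.
Rounding to the nearest integer gives Amber 1, Gold 4, Red 4, Teal 5, Blue 10, Violet 8 — total 32, matching the house size, so no adjustment is needed.

Amber=1, Gold=4, Red=4, Teal=5, Blue=10, Violet=8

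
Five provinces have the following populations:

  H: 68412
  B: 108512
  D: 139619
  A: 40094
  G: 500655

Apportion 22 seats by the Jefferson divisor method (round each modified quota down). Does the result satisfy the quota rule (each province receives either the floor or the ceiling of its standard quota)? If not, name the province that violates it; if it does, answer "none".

Standard quotas: H 1.756, B 2.785, D 3.583, A 1.029, G 12.848.
Jefferson allocation: H 1, B 3, D 3, A 1, G 14.
G has quota 12.848 (lower 12, upper 13) but receives 14 — outside the quota interval.

G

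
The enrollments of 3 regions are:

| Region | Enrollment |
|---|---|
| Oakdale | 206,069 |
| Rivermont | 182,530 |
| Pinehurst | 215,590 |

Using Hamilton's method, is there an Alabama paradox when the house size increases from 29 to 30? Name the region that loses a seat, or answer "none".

At 29 seats: Oakdale 10, Rivermont 9, Pinehurst 10.
At 30 seats: Oakdale 10, Rivermont 9, Pinehurst 11.
No region's allocation decreased.

none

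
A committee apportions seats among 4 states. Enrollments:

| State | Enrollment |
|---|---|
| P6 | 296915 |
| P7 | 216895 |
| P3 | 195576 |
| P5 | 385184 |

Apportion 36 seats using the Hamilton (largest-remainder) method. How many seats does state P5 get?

13

Standard divisor: 1094570 ÷ 36 ≈ 30404.722.
Standard quotas: P6 9.7654, P7 7.1336, P3 6.4324, P5 12.6686.
Lower quotas: P6 9, P7 7, P3 6, P5 12 (sum 34, leaving 2 seats).
Remainders in descending order: P6 0.7654, P5 0.6686, P3 0.4324, P7 0.1336.
Largest remainders: P6, P5 receive the extra seats.
P5 receives 13.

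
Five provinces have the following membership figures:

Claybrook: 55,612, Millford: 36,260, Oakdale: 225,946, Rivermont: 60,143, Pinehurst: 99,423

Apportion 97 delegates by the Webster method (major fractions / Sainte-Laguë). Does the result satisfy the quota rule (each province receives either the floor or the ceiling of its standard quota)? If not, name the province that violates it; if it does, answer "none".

Standard quotas: Claybrook 11.300, Millford 7.368, Oakdale 45.910, Rivermont 12.220, Pinehurst 20.202.
Webster allocation: Claybrook 11, Millford 7, Oakdale 47, Rivermont 12, Pinehurst 20.
Oakdale has quota 45.910 (lower 45, upper 46) but receives 47 — outside the quota interval.

Oakdale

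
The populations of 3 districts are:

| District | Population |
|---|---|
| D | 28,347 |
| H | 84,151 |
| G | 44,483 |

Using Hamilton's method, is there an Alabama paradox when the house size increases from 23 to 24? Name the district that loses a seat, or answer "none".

none

At 23 seats: D 4, H 12, G 7.
At 24 seats: D 4, H 13, G 7.
No district's allocation decreased.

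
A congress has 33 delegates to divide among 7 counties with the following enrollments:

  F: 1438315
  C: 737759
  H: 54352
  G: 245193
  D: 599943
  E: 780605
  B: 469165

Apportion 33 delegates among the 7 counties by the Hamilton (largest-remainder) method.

Total 4325332; standard divisor 4325332/33 ≈ 131070.667.
Standard quotas: F 10.9736, C 5.6287, H 0.4147, G 1.8707, D 4.5772, E 5.9556, B 3.5795.
Lower quotas: F 10, C 5, H 0, G 1, D 4, E 5, B 3 (sum 28, leaving 5 seats).
Remainders in descending order: F 0.9736, E 0.9556, G 0.8707, C 0.6287, B 0.5795, D 0.5772, H 0.4147.
Largest remainders: F, E, G, C, B receive the extra seats.

F=11, C=6, H=0, G=2, D=4, E=6, B=4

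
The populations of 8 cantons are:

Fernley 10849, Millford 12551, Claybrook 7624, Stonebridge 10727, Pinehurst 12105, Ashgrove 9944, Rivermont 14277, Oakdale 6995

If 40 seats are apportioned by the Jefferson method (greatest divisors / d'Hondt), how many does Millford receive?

Standard divisor 85072/40 ≈ 2126.8; standard quotas: Fernley 5.101, Millford 5.901, Claybrook 3.585, Stonebridge 5.044, Pinehurst 5.692, Ashgrove 4.676, Rivermont 6.713, Oakdale 3.289.
Rounding down gives 5, 5, 3, 5, 5, 4, 6, 3 = 36 seats, so the divisor must be adjusted.
With modified divisor 1950: modified quotas Fernley 5.564, Millford 6.436, Claybrook 3.910, Stonebridge 5.501, Pinehurst 6.208, Ashgrove 5.099, Rivermont 7.322, Oakdale 3.587.
Rounding down: Fernley 5, Millford 6, Claybrook 3, Stonebridge 5, Pinehurst 6, Ashgrove 5, Rivermont 7, Oakdale 3 (total 40).
Millford receives 6.

6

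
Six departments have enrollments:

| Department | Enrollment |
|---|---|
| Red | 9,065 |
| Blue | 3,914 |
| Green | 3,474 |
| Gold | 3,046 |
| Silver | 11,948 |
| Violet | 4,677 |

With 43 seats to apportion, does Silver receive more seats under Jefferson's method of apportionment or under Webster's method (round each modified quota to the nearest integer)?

Jefferson

Jefferson: Red 11, Blue 5, Green 4, Gold 3, Silver 15, Violet 5.
Webster: Red 11, Blue 5, Green 4, Gold 4, Silver 14, Violet 5.
Silver gets 15 under Jefferson and 14 under Webster.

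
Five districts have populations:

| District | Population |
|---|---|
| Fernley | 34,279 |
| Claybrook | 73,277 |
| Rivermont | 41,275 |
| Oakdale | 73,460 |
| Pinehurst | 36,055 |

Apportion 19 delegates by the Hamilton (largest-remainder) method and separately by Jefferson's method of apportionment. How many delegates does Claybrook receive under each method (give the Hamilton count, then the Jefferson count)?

Hamilton: Fernley 3, Claybrook 5, Rivermont 3, Oakdale 5, Pinehurst 3.
Jefferson: Fernley 2, Claybrook 6, Rivermont 3, Oakdale 6, Pinehurst 2.
Claybrook gets 5 under Hamilton and 6 under Jefferson.

5 and 6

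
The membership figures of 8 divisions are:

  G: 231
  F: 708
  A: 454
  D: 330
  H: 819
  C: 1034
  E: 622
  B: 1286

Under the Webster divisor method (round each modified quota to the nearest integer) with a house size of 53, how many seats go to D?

3

Standard divisor 5484/53 ≈ 103.472; standard quotas: G 2.232, F 6.842, A 4.388, D 3.189, H 7.915, C 9.993, E 6.011, B 12.429.
Rounding to the nearest integer gives 2, 7, 4, 3, 8, 10, 6, 12 = 52 seats, so the divisor must be adjusted.
With modified divisor 102: modified quotas G 2.265, F 6.941, A 4.451, D 3.235, H 8.029, C 10.137, E 6.098, B 12.608.
Rounding to the nearest integer: G 2, F 7, A 4, D 3, H 8, C 10, E 6, B 13 (total 53).
D receives 3.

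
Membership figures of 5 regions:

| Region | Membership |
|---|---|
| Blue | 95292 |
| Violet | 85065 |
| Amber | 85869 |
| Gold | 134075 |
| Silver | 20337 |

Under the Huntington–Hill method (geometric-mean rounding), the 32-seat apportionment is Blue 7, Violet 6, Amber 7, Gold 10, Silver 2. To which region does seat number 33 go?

Violet

Priority for the next seat is population ÷ (√(s·(s+1))).
Priorities: Blue 12733.929, Violet 13125.814, Amber 11474.728, Gold 12783.550, Silver 8302.545.
Highest priority: Violet.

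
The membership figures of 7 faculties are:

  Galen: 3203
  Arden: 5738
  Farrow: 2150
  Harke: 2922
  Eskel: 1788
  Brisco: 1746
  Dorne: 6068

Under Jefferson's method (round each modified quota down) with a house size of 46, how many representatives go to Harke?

6

Standard divisor 23615/46 ≈ 513.37; standard quotas: Galen 6.239, Arden 11.177, Farrow 4.188, Harke 5.692, Eskel 3.483, Brisco 3.401, Dorne 11.820.
Rounding down gives 6, 11, 4, 5, 3, 3, 11 = 43 seats, so the divisor must be adjusted.
With modified divisor 470: modified quotas Galen 6.815, Arden 12.209, Farrow 4.574, Harke 6.217, Eskel 3.804, Brisco 3.715, Dorne 12.911.
Rounding down: Galen 6, Arden 12, Farrow 4, Harke 6, Eskel 3, Brisco 3, Dorne 12 (total 46).
Harke receives 6.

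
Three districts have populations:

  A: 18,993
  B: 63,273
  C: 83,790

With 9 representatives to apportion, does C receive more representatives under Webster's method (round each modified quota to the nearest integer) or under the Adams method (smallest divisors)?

Webster

Webster: A 1, B 3, C 5.
Adams: A 1, B 4, C 4.
C gets 5 under Webster and 4 under Adams.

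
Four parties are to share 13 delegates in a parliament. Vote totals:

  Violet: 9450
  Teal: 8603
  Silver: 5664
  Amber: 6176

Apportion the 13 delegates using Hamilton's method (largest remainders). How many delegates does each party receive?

Standard divisor: 29893 ÷ 13 ≈ 2299.462.
Standard quotas: Violet 4.1097, Teal 3.7413, Silver 2.4632, Amber 2.6858.
Lower quotas: Violet 4, Teal 3, Silver 2, Amber 2 (sum 11, leaving 2 seats).
Remainders in descending order: Teal 0.7413, Amber 0.6858, Silver 0.4632, Violet 0.1097.
The surplus seats go to Teal, Amber.

Violet: 4, Teal: 4, Silver: 2, Amber: 3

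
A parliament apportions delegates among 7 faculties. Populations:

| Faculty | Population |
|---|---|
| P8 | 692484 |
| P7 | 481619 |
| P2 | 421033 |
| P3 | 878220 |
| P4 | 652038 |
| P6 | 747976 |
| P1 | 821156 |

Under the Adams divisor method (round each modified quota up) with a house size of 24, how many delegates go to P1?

4

Standard divisor 4694526/24 ≈ 195605.25; standard quotas: P8 3.540, P7 2.462, P2 2.152, P3 4.490, P4 3.333, P6 3.824, P1 4.198.
Rounding up gives 4, 3, 3, 5, 4, 4, 5 = 28 seats, so the divisor must be adjusted.
With modified divisor 225200: modified quotas P8 3.075, P7 2.139, P2 1.870, P3 3.900, P4 2.895, P6 3.321, P1 3.646.
Rounding up: P8 4, P7 3, P2 2, P3 4, P4 3, P6 4, P1 4 (total 24).
P1 receives 4.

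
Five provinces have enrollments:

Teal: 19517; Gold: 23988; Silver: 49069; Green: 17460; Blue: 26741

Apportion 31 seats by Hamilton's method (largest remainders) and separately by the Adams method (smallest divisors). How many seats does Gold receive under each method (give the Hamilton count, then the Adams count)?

6 and 5

Hamilton: Teal 4, Gold 6, Silver 11, Green 4, Blue 6.
Adams: Teal 5, Gold 5, Silver 11, Green 4, Blue 6.
Gold gets 6 under Hamilton and 5 under Adams.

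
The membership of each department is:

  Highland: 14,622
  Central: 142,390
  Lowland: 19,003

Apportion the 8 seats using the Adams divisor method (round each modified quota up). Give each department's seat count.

Standard divisor 176015/8 ≈ 22001.875; standard quotas: Highland 0.665, Central 6.472, Lowland 0.864.
Rounding up gives 1, 7, 1 = 9 seats, so the divisor must be adjusted.
With modified divisor 26100: modified quotas Highland 0.560, Central 5.456, Lowland 0.728.
Rounding up: Highland 1, Central 6, Lowland 1 (total 8).

Highland 1; Central 6; Lowland 1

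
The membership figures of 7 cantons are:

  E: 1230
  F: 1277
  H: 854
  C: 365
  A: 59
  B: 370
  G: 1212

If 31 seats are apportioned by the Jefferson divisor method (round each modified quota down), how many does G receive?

Standard divisor 5367/31 ≈ 173.129; standard quotas: E 7.105, F 7.376, H 4.933, C 2.108, A 0.341, B 2.137, G 7.001.
Rounding down gives 7, 7, 4, 2, 0, 2, 7 = 29 seats, so the divisor must be adjusted.
With modified divisor 157: modified quotas E 7.834, F 8.134, H 5.439, C 2.325, A 0.376, B 2.357, G 7.720.
Rounding down: E 7, F 8, H 5, C 2, A 0, B 2, G 7 (total 31).
G receives 7.

7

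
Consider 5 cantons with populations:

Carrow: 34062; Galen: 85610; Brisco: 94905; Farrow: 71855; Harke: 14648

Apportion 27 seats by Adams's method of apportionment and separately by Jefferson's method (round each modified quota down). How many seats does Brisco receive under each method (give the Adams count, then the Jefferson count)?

8 and 9

Adams: Carrow 3, Galen 8, Brisco 8, Farrow 6, Harke 2.
Jefferson: Carrow 3, Galen 8, Brisco 9, Farrow 6, Harke 1.
Brisco gets 8 under Adams and 9 under Jefferson.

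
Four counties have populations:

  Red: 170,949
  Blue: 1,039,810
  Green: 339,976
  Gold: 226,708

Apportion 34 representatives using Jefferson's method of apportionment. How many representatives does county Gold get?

Standard divisor 1777443/34 ≈ 52277.735; standard quotas: Red 3.270, Blue 19.890, Green 6.503, Gold 4.337.
Rounding down gives 3, 19, 6, 4 = 32 seats, so the divisor must be adjusted.
With modified divisor 49000: modified quotas Red 3.489, Blue 21.221, Green 6.938, Gold 4.627.
Rounding down: Red 3, Blue 21, Green 6, Gold 4 (total 34).
Gold receives 4.

4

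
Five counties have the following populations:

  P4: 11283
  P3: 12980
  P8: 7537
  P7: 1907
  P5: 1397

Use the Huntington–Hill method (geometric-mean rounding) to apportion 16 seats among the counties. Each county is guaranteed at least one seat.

With divisor 2273: modified quotas P4 4.964, P3 5.711, P8 3.316, P7 0.839, P5 0.615.
Geometric-mean thresholds: P4 √(4·5)=4.472, P3 √(5·6)=5.477, P8 √(3·4)=3.464, P7 (min 1), P5 (min 1).
Each quota rounded against its threshold gives P4 5, P3 6, P8 3, P7 1, P5 1 (total 16).

P4: 5; P3: 6; P8: 3; P7: 1; P5: 1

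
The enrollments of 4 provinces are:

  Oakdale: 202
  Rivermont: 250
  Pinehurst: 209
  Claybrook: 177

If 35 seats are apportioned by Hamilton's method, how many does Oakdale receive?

8

Standard divisor: 838 ÷ 35 ≈ 23.943.
Standard quotas: Oakdale 8.437, Rivermont 10.442, Pinehurst 8.729, Claybrook 7.393.
Lower quotas: Oakdale 8, Rivermont 10, Pinehurst 8, Claybrook 7 (sum 33, leaving 2 seats).
Remainders in descending order: Pinehurst 0.729, Rivermont 0.442, Oakdale 0.437, Claybrook 0.393.
Largest remainders: Pinehurst, Rivermont receive the extra seats.
Oakdale receives 8.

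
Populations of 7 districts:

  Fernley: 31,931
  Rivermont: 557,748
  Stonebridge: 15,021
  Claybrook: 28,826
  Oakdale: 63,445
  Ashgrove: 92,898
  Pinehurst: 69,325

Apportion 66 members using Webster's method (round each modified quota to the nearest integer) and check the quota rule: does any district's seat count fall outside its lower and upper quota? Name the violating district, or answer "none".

Standard quotas: Fernley 2.453, Rivermont 42.844, Stonebridge 1.154, Claybrook 2.214, Oakdale 4.874, Ashgrove 7.136, Pinehurst 5.325.
Webster allocation: Fernley 2, Rivermont 44, Stonebridge 1, Claybrook 2, Oakdale 5, Ashgrove 7, Pinehurst 5.
Rivermont has quota 42.844 (lower 42, upper 43) but receives 44 — outside the quota interval.

Rivermont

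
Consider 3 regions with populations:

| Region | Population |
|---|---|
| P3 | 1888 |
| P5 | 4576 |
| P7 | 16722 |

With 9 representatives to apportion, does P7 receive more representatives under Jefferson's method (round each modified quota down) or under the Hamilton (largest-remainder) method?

Jefferson

Jefferson: P3 0, P5 2, P7 7.
Hamilton: P3 1, P5 2, P7 6.
P7 gets 7 under Jefferson and 6 under Hamilton.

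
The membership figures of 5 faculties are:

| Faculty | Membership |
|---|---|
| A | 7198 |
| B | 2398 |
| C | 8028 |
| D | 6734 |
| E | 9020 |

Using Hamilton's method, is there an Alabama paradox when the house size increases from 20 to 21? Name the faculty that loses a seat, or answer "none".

B

At 20 seats: A 4, B 2, C 5, D 4, E 5.
At 21 seats: A 5, B 1, C 5, D 4, E 6.
B drops from 2 to 1.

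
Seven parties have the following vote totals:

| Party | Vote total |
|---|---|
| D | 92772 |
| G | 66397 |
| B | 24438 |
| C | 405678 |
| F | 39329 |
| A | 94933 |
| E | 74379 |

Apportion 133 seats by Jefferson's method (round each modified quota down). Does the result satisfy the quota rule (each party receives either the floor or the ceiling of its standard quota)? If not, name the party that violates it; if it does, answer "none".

Standard quotas: D 15.463, G 11.067, B 4.073, C 67.619, F 6.555, A 15.824, E 12.398.
Jefferson allocation: D 15, G 11, B 4, C 69, F 6, A 16, E 12.
C has quota 67.619 (lower 67, upper 68) but receives 69 — outside the quota interval.

C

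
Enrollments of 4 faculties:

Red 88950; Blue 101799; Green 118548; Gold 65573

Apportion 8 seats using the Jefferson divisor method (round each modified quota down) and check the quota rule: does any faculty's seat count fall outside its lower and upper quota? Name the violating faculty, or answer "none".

Standard quotas: Red 1.898, Blue 2.172, Green 2.530, Gold 1.399.
Jefferson allocation: Red 2, Blue 2, Green 3, Gold 1.
Every allocation lies between the lower and upper quota.

none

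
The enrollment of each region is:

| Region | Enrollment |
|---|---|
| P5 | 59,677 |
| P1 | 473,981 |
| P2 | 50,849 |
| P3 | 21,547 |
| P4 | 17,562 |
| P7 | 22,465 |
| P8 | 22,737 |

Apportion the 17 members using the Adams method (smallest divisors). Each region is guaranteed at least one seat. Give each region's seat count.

Standard divisor 668818/17 ≈ 39342.235; standard quotas: P5 1.517, P1 12.048, P2 1.292, P3 0.548, P4 0.446, P7 0.571, P8 0.578.
Rounding up gives 2, 13, 2, 1, 1, 1, 1 = 21 seats, so the divisor must be adjusted.
With modified divisor 52119.9: modified quotas P5 1.145, P1 9.094, P2 0.976, P3 0.413, P4 0.337, P7 0.431, P8 0.436.
Rounding up: P5 2, P1 10, P2 1, P3 1, P4 1, P7 1, P8 1 (total 17).

P5 2; P1 10; P2 1; P3 1; P4 1; P7 1; P8 1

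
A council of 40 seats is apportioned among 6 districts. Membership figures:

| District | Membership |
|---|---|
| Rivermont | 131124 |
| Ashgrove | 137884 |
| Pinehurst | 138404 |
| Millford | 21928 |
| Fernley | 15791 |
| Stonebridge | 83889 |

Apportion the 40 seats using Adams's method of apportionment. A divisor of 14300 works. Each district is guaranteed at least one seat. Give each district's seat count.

With modified divisor 14300: modified quotas Rivermont 9.170, Ashgrove 9.642, Pinehurst 9.679, Millford 1.533, Fernley 1.104, Stonebridge 5.866.
Rounding up: Rivermont 10, Ashgrove 10, Pinehurst 10, Millford 2, Fernley 2, Stonebridge 6 (total 40).

Rivermont 10; Ashgrove 10; Pinehurst 10; Millford 2; Fernley 2; Stonebridge 6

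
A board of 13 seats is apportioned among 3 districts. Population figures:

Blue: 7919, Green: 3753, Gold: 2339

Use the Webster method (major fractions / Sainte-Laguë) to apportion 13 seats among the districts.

Blue 7, Green 4, Gold 2

Standard divisor 14011/13 ≈ 1077.769; standard quotas: Blue 7.348, Green 3.482, Gold 2.170.
Rounding to the nearest integer gives 7, 3, 2 = 12 seats, so the divisor must be adjusted.
With modified divisor 1060: modified quotas Blue 7.471, Green 3.541, Gold 2.207.
Rounding to the nearest integer: Blue 7, Green 4, Gold 2 (total 13).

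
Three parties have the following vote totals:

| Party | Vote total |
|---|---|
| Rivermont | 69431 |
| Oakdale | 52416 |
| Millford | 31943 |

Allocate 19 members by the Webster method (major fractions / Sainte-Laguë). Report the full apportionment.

Rivermont 9; Oakdale 6; Millford 4

Standard divisor 153790/19 ≈ 8094.211; standard quotas: Rivermont 8.578, Oakdale 6.476, Millford 3.946.
Rounding to the nearest integer gives Rivermont 9, Oakdale 6, Millford 4 — total 19, matching the house size, so no adjustment is needed.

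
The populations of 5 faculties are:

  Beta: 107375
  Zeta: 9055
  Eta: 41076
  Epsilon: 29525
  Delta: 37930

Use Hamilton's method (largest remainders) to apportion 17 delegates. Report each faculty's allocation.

The standard divisor is 224961/17 = 13233.
Standard quotas: Beta 8.1142, Zeta 0.6843, Eta 3.1041, Epsilon 2.2312, Delta 2.8663.
Lower quotas: Beta 8, Zeta 0, Eta 3, Epsilon 2, Delta 2 (sum 15, leaving 2 seats).
Remainders in descending order: Delta 0.8663, Zeta 0.6843, Epsilon 0.2312, Beta 0.1142, Eta 0.1041.
The surplus seats go to Delta, Zeta.

Beta 8, Zeta 1, Eta 3, Epsilon 2, Delta 3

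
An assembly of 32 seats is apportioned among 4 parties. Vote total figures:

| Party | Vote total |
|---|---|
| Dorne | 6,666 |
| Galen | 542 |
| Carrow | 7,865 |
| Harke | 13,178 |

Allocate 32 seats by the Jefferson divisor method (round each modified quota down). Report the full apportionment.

Standard divisor 28251/32 ≈ 882.844; standard quotas: Dorne 7.551, Galen 0.614, Carrow 8.909, Harke 14.927.
Rounding down gives 7, 0, 8, 14 = 29 seats, so the divisor must be adjusted.
With modified divisor 830: modified quotas Dorne 8.031, Galen 0.653, Carrow 9.476, Harke 15.877.
Rounding down: Dorne 8, Galen 0, Carrow 9, Harke 15 (total 32).

Dorne 8; Galen 0; Carrow 9; Harke 15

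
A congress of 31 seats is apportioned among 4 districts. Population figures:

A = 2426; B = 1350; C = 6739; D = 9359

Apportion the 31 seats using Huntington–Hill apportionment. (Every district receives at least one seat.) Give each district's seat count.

A: 4, B: 2, C: 10, D: 15

With divisor 644: modified quotas A 3.767, B 2.096, C 10.464, D 14.533.
Geometric-mean thresholds: A √(3·4)=3.464, B √(2·3)=2.449, C √(10·11)=10.488, D √(14·15)=14.491.
Each quota rounded against its threshold gives A 4, B 2, C 10, D 15 (total 31).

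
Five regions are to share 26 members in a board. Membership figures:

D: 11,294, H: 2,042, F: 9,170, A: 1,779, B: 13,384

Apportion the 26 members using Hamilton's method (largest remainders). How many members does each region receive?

Standard divisor: 37669 ÷ 26 ≈ 1448.808.
Standard quotas: D 7.7954, H 1.4094, F 6.3293, A 1.2279, B 9.2379.
Lower quotas: D 7, H 1, F 6, A 1, B 9 (sum 24, leaving 2 seats).
Remainders in descending order: D 0.7954, H 0.4094, F 0.3293, B 0.2379, A 0.2279.
The surplus seats go to D, H.

D: 8, H: 2, F: 6, A: 1, B: 9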